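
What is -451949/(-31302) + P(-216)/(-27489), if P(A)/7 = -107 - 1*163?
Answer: 594418421/40974318 ≈ 14.507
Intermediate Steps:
P(A) = -1890 (P(A) = 7*(-107 - 1*163) = 7*(-107 - 163) = 7*(-270) = -1890)
-451949/(-31302) + P(-216)/(-27489) = -451949/(-31302) - 1890/(-27489) = -451949*(-1/31302) - 1890*(-1/27489) = 451949/31302 + 90/1309 = 594418421/40974318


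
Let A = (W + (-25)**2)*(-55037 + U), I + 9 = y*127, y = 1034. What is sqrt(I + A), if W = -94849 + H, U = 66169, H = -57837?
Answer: I*sqrt(1692611743) ≈ 41141.0*I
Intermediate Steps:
W = -152686 (W = -94849 - 57837 = -152686)
I = 131309 (I = -9 + 1034*127 = -9 + 131318 = 131309)
A = -1692743052 (A = (-152686 + (-25)**2)*(-55037 + 66169) = (-152686 + 625)*11132 = -152061*11132 = -1692743052)
sqrt(I + A) = sqrt(131309 - 1692743052) = sqrt(-1692611743) = I*sqrt(1692611743)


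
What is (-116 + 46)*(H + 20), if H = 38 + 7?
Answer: -4550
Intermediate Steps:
H = 45
(-116 + 46)*(H + 20) = (-116 + 46)*(45 + 20) = -70*65 = -4550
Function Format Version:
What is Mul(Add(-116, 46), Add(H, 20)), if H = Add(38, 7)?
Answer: -4550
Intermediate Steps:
H = 45
Mul(Add(-116, 46), Add(H, 20)) = Mul(Add(-116, 46), Add(45, 20)) = Mul(-70, 65) = -4550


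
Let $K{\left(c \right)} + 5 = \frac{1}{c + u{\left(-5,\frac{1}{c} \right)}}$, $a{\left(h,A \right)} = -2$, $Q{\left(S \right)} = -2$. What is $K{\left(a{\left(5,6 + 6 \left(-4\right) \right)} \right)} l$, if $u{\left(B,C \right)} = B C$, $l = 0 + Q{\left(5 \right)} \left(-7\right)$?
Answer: $-42$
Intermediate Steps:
$l = 14$ ($l = 0 - -14 = 0 + 14 = 14$)
$K{\left(c \right)} = -5 + \frac{1}{c - \frac{5}{c}}$
$K{\left(a{\left(5,6 + 6 \left(-4\right) \right)} \right)} l = \frac{25 - - 2 \left(-1 + 5 \left(-2\right)\right)}{-5 + \left(-2\right)^{2}} \cdot 14 = \frac{25 - - 2 \left(-1 - 10\right)}{-5 + 4} \cdot 14 = \frac{25 - \left(-2\right) \left(-11\right)}{-1} \cdot 14 = - (25 - 22) 14 = \left(-1\right) 3 \cdot 14 = \left(-3\right) 14 = -42$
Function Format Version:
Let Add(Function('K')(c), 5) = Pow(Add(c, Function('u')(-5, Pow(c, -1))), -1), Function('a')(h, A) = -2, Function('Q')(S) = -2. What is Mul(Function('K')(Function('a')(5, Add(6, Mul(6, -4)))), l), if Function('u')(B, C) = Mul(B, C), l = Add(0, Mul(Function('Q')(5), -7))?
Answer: -42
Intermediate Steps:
l = 14 (l = Add(0, Mul(-2, -7)) = Add(0, 14) = 14)
Function('K')(c) = Add(-5, Pow(Add(c, Mul(-5, Pow(c, -1))), -1))
Mul(Function('K')(Function('a')(5, Add(6, Mul(6, -4)))), l) = Mul(Mul(Pow(Add(-5, Pow(-2, 2)), -1), Add(25, Mul(-1, -2, Add(-1, Mul(5, -2))))), 14) = Mul(Mul(Pow(Add(-5, 4), -1), Add(25, Mul(-1, -2, Add(-1, -10)))), 14) = Mul(Mul(Pow(-1, -1), Add(25, Mul(-1, -2, -11))), 14) = Mul(Mul(-1, Add(25, -22)), 14) = Mul(Mul(-1, 3), 14) = Mul(-3, 14) = -42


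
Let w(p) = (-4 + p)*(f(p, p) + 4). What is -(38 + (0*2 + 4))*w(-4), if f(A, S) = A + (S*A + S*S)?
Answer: 10752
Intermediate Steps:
f(A, S) = A + S**2 + A*S (f(A, S) = A + (A*S + S**2) = A + (S**2 + A*S) = A + S**2 + A*S)
w(p) = (-4 + p)*(4 + p + 2*p**2) (w(p) = (-4 + p)*((p + p**2 + p*p) + 4) = (-4 + p)*((p + p**2 + p**2) + 4) = (-4 + p)*((p + 2*p**2) + 4) = (-4 + p)*(4 + p + 2*p**2))
-(38 + (0*2 + 4))*w(-4) = -(38 + (0*2 + 4))*(-16 - 7*(-4)**2 + 2*(-4)**3) = -(38 + (0 + 4))*(-16 - 7*16 + 2*(-64)) = -(38 + 4)*(-16 - 112 - 128) = -42*(-256) = -1*(-10752) = 10752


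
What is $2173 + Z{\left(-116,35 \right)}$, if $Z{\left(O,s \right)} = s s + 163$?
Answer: $3561$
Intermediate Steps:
$Z{\left(O,s \right)} = 163 + s^{2}$ ($Z{\left(O,s \right)} = s^{2} + 163 = 163 + s^{2}$)
$2173 + Z{\left(-116,35 \right)} = 2173 + \left(163 + 35^{2}\right) = 2173 + \left(163 + 1225\right) = 2173 + 1388 = 3561$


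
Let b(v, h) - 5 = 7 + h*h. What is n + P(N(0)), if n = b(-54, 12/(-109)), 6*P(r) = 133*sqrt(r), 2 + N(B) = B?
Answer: 142716/11881 + 133*I*sqrt(2)/6 ≈ 12.012 + 31.348*I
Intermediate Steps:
N(B) = -2 + B
b(v, h) = 12 + h**2 (b(v, h) = 5 + (7 + h*h) = 5 + (7 + h**2) = 12 + h**2)
P(r) = 133*sqrt(r)/6 (P(r) = (133*sqrt(r))/6 = 133*sqrt(r)/6)
n = 142716/11881 (n = 12 + (12/(-109))**2 = 12 + (12*(-1/109))**2 = 12 + (-12/109)**2 = 12 + 144/11881 = 142716/11881 ≈ 12.012)
n + P(N(0)) = 142716/11881 + 133*sqrt(-2 + 0)/6 = 142716/11881 + 133*sqrt(-2)/6 = 142716/11881 + 133*(I*sqrt(2))/6 = 142716/11881 + 133*I*sqrt(2)/6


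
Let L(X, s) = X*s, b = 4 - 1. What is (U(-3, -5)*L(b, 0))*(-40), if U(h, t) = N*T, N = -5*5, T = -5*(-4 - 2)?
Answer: 0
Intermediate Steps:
T = 30 (T = -5*(-6) = 30)
N = -25
U(h, t) = -750 (U(h, t) = -25*30 = -750)
b = 3
(U(-3, -5)*L(b, 0))*(-40) = -2250*0*(-40) = -750*0*(-40) = 0*(-40) = 0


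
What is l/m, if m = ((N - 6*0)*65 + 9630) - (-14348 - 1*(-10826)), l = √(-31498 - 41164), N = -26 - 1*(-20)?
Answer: I*√72662/12762 ≈ 0.021122*I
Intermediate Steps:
N = -6 (N = -26 + 20 = -6)
l = I*√72662 (l = √(-72662) = I*√72662 ≈ 269.56*I)
m = 12762 (m = ((-6 - 6*0)*65 + 9630) - (-14348 - 1*(-10826)) = ((-6 + 0)*65 + 9630) - (-14348 + 10826) = (-6*65 + 9630) - 1*(-3522) = (-390 + 9630) + 3522 = 9240 + 3522 = 12762)
l/m = (I*√72662)/12762 = (I*√72662)*(1/12762) = I*√72662/12762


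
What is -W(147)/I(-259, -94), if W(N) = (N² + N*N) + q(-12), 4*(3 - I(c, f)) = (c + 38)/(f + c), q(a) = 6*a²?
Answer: -62243784/4015 ≈ -15503.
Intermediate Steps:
I(c, f) = 3 - (38 + c)/(4*(c + f)) (I(c, f) = 3 - (c + 38)/(4*(f + c)) = 3 - (38 + c)/(4*(c + f)))
W(N) = 864 + 2*N² (W(N) = (N² + N*N) + 6*(-12)² = (N² + N²) + 6*144 = 2*N² + 864 = 864 + 2*N²)
-W(147)/I(-259, -94) = -(864 + 2*147²)/((-38 + 11*(-259) + 12*(-94))/(4*(-259 - 94))) = -(864 + 2*21609)/((¼)*(-38 - 2849 - 1128)/(-353)) = -(864 + 43218)/((¼)*(-1/353)*(-4015)) = -44082/4015/1412 = -44082*1412/4015 = -1*62243784/4015 = -62243784/4015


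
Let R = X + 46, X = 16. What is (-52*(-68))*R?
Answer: 219232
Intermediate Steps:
R = 62 (R = 16 + 46 = 62)
(-52*(-68))*R = -52*(-68)*62 = 3536*62 = 219232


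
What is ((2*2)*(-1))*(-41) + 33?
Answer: 197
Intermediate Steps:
((2*2)*(-1))*(-41) + 33 = (4*(-1))*(-41) + 33 = -4*(-41) + 33 = 164 + 33 = 197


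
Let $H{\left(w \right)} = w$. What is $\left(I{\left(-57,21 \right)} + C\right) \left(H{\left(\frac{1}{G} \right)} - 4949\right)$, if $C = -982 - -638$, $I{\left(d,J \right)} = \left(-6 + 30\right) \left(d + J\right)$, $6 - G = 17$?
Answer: $\frac{65763520}{11} \approx 5.9785 \cdot 10^{6}$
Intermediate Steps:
$G = -11$ ($G = 6 - 17 = -11$)
$I{\left(d,J \right)} = 24 J + 24 d$ ($I{\left(d,J \right)} = 24 \left(J + d\right) = 24 J + 24 d$)
$C = -344$ ($C = -982 + 638 = -344$)
$\left(I{\left(-57,21 \right)} + C\right) \left(H{\left(\frac{1}{G} \right)} - 4949\right) = \left(\left(24 \cdot 21 + 24 \left(-57\right)\right) - 344\right) \left(\frac{1}{-11} - 4949\right) = \left(\left(504 - 1368\right) - 344\right) \left(- \frac{1}{11} - 4949\right) = \left(-864 - 344\right) \left(- \frac{54440}{11}\right) = \left(-1208\right) \left(- \frac{54440}{11}\right) = \frac{65763520}{11}$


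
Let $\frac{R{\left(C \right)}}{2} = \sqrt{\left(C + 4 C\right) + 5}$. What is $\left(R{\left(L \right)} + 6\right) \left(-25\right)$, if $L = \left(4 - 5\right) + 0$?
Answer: $-150$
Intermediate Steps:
$L = -1$ ($L = -1 + 0 = -1$)
$R{\left(C \right)} = 2 \sqrt{5 + 5 C}$ ($R{\left(C \right)} = 2 \sqrt{\left(C + 4 C\right) + 5} = 2 \sqrt{5 C + 5} = 2 \sqrt{5 + 5 C}$)
$\left(R{\left(L \right)} + 6\right) \left(-25\right) = \left(2 \sqrt{5 + 5 \left(-1\right)} + 6\right) \left(-25\right) = \left(2 \sqrt{5 - 5} + 6\right) \left(-25\right) = \left(2 \sqrt{0} + 6\right) \left(-25\right) = \left(2 \cdot 0 + 6\right) \left(-25\right) = \left(0 + 6\right) \left(-25\right) = 6 \left(-25\right) = -150$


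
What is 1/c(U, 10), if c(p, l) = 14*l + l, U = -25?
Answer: 1/150 ≈ 0.0066667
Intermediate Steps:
c(p, l) = 15*l
1/c(U, 10) = 1/(15*10) = 1/150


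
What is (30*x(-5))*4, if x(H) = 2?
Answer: 240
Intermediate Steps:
(30*x(-5))*4 = (30*2)*4 = 60*4 = 240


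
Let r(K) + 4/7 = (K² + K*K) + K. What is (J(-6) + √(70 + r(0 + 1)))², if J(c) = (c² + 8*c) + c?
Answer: 2775/7 - 468*√21/7 ≈ 90.051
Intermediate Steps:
r(K) = -4/7 + K + 2*K² (r(K) = -4/7 + ((K² + K*K) + K) = -4/7 + ((K² + K²) + K) = -4/7 + (2*K² + K) = -4/7 + (K + 2*K²) = -4/7 + K + 2*K²)
J(c) = c² + 9*c
(J(-6) + √(70 + r(0 + 1)))² = (-6*(9 - 6) + √(70 + (-4/7 + (0 + 1) + 2*(0 + 1)²)))² = (-6*3 + √(70 + (-4/7 + 1 + 2*1²)))² = (-18 + √(70 + (-4/7 + 1 + 2*1)))² = (-18 + √(70 + (-4/7 + 1 + 2)))² = (-18 + √(70 + 17/7))² = (-18 + √(507/7))² = (-18 + 13*√21/7)²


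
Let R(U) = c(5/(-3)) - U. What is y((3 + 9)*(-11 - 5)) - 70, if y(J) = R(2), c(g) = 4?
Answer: -68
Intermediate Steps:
R(U) = 4 - U
y(J) = 2 (y(J) = 4 - 1*2 = 4 - 2 = 2)
y((3 + 9)*(-11 - 5)) - 70 = 2 - 70 = -68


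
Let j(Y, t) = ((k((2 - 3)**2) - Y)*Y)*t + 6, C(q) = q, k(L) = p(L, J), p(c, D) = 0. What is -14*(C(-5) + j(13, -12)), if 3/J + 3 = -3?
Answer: -28406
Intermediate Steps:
J = -1/2 (J = 3/(-3 - 3) = 3/(-6) = 3*(-1/6) = -1/2 ≈ -0.50000)
k(L) = 0
j(Y, t) = 6 - t*Y**2 (j(Y, t) = ((0 - Y)*Y)*t + 6 = ((-Y)*Y)*t + 6 = (-Y**2)*t + 6 = -t*Y**2 + 6 = 6 - t*Y**2)
-14*(C(-5) + j(13, -12)) = -14*(-5 + (6 - 1*(-12)*13**2)) = -14*(-5 + (6 - 1*(-12)*169)) = -14*(-5 + (6 + 2028)) = -14*(-5 + 2034) = -14*2029 = -28406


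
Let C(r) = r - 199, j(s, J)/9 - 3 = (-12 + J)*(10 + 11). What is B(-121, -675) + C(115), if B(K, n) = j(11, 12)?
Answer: -57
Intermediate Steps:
j(s, J) = -2241 + 189*J (j(s, J) = 27 + 9*((-12 + J)*(10 + 11)) = 27 + 9*((-12 + J)*21) = 27 + 9*(-252 + 21*J) = 27 + (-2268 + 189*J) = -2241 + 189*J)
C(r) = -199 + r
B(K, n) = 27 (B(K, n) = -2241 + 189*12 = -2241 + 2268 = 27)
B(-121, -675) + C(115) = 27 + (-199 + 115) = 27 - 84 = -57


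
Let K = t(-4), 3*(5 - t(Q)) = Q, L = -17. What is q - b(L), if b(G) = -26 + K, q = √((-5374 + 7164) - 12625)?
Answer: 59/3 + I*√10835 ≈ 19.667 + 104.09*I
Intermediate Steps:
t(Q) = 5 - Q/3
K = 19/3 (K = 5 - ⅓*(-4) = 5 + 4/3 = 19/3 ≈ 6.3333)
q = I*√10835 (q = √(1790 - 12625) = √(-10835) = I*√10835 ≈ 104.09*I)
b(G) = -59/3 (b(G) = -26 + 19/3 = -59/3)
q - b(L) = I*√10835 - 1*(-59/3) = I*√10835 + 59/3 = 59/3 + I*√10835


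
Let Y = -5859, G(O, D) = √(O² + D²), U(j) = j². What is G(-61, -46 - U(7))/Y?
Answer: -√12746/5859 ≈ -0.019269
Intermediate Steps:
G(O, D) = √(D² + O²)
G(-61, -46 - U(7))/Y = √((-46 - 1*7²)² + (-61)²)/(-5859) = √((-46 - 1*49)² + 3721)*(-1/5859) = √((-46 - 49)² + 3721)*(-1/5859) = √((-95)² + 3721)*(-1/5859) = √(9025 + 3721)*(-1/5859) = √12746*(-1/5859) = -√12746/5859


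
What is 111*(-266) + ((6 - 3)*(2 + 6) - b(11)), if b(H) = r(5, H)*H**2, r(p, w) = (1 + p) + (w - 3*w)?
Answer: -27566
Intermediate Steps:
r(p, w) = 1 + p - 2*w (r(p, w) = (1 + p) - 2*w = 1 + p - 2*w)
b(H) = H**2*(6 - 2*H) (b(H) = (1 + 5 - 2*H)*H**2 = (6 - 2*H)*H**2 = H**2*(6 - 2*H))
111*(-266) + ((6 - 3)*(2 + 6) - b(11)) = 111*(-266) + ((6 - 3)*(2 + 6) - 2*11**2*(3 - 1*11)) = -29526 + (3*8 - 2*121*(3 - 11)) = -29526 + (24 - 2*121*(-8)) = -29526 + (24 - 1*(-1936)) = -29526 + (24 + 1936) = -29526 + 1960 = -27566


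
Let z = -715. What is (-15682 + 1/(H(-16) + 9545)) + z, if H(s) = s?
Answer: -156247012/9529 ≈ -16397.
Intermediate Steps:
(-15682 + 1/(H(-16) + 9545)) + z = (-15682 + 1/(-16 + 9545)) - 715 = (-15682 + 1/9529) - 715 = -149433777/9529 - 715 = -156247012/9529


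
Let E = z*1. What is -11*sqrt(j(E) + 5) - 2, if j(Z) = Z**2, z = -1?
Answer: -2 - 11*sqrt(6) ≈ -28.944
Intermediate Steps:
E = -1 (E = -1*1 = -1)
-11*sqrt(j(E) + 5) - 2 = -11*sqrt((-1)**2 + 5) - 2 = -11*sqrt(1 + 5) - 2 = -11*sqrt(6) - 2 = -2 - 11*sqrt(6)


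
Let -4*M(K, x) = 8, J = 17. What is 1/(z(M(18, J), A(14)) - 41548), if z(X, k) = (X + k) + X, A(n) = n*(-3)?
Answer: -1/41594 ≈ -2.4042e-5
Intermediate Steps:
M(K, x) = -2 (M(K, x) = -¼*8 = -2)
A(n) = -3*n
z(X, k) = k + 2*X
1/(z(M(18, J), A(14)) - 41548) = 1/((-3*14 + 2*(-2)) - 41548) = 1/((-42 - 4) - 41548) = 1/(-46 - 41548) = 1/(-41594) = -1/41594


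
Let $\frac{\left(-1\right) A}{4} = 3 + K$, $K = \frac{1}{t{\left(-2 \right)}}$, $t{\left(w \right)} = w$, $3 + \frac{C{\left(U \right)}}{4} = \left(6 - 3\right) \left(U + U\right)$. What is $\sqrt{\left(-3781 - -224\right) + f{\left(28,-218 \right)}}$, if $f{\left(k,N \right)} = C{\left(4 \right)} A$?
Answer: $i \sqrt{4397} \approx 66.31 i$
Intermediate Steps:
$C{\left(U \right)} = -12 + 24 U$ ($C{\left(U \right)} = -12 + 4 \left(6 - 3\right) \left(U + U\right) = -12 + 4 \cdot 3 \cdot 2 U = -12 + 4 \cdot 6 U = -12 + 24 U$)
$K = - \frac{1}{2}$ ($K = \frac{1}{-2} = - \frac{1}{2} \approx -0.5$)
$A = -10$ ($A = - 4 \left(3 - \frac{1}{2}\right) = \left(-4\right) \frac{5}{2} = -10$)
$f{\left(k,N \right)} = -840$ ($f{\left(k,N \right)} = \left(-12 + 24 \cdot 4\right) \left(-10\right) = \left(-12 + 96\right) \left(-10\right) = 84 \left(-10\right) = -840$)
$\sqrt{\left(-3781 - -224\right) + f{\left(28,-218 \right)}} = \sqrt{\left(-3781 - -224\right) - 840} = \sqrt{\left(-3781 + 224\right) - 840} = \sqrt{-3557 - 840} = \sqrt{-4397} = i \sqrt{4397}$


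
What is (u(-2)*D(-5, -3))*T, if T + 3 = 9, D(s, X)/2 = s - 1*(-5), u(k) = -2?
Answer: 0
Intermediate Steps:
D(s, X) = 10 + 2*s (D(s, X) = 2*(s - 1*(-5)) = 2*(s + 5) = 2*(5 + s) = 10 + 2*s)
T = 6 (T = -3 + 9 = 6)
(u(-2)*D(-5, -3))*T = -2*(10 + 2*(-5))*6 = -2*(10 - 10)*6 = -2*0*6 = 0*6 = 0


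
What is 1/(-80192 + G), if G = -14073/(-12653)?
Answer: -12653/1014655303 ≈ -1.2470e-5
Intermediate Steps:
G = 14073/12653 (G = -14073*(-1/12653) = 14073/12653 ≈ 1.1122)
1/(-80192 + G) = 1/(-80192 + 14073/12653) = 1/(-1014655303/12653) = -12653/1014655303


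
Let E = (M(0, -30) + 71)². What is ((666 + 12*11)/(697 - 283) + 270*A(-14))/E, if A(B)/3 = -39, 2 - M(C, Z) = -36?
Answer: -2179577/819789 ≈ -2.6587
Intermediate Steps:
M(C, Z) = 38 (M(C, Z) = 2 - 1*(-36) = 2 + 36 = 38)
E = 11881 (E = (38 + 71)² = 109² = 11881)
A(B) = -117 (A(B) = 3*(-39) = -117)
((666 + 12*11)/(697 - 283) + 270*A(-14))/E = ((666 + 12*11)/(697 - 283) + 270*(-117))/11881 = ((666 + 132)/414 - 31590)*(1/11881) = (798*(1/414) - 31590)*(1/11881) = (133/69 - 31590)*(1/11881) = -2179577/69*1/11881 = -2179577/819789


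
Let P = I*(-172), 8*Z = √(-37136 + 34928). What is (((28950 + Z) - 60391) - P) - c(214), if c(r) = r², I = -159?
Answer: -104585 + I*√138/2 ≈ -1.0459e+5 + 5.8737*I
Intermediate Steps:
Z = I*√138/2 (Z = √(-37136 + 34928)/8 = √(-2208)/8 = (4*I*√138)/8 = I*√138/2 ≈ 5.8737*I)
P = 27348 (P = -159*(-172) = 27348)
(((28950 + Z) - 60391) - P) - c(214) = (((28950 + I*√138/2) - 60391) - 1*27348) - 1*214² = ((-31441 + I*√138/2) - 27348) - 1*45796 = (-58789 + I*√138/2) - 45796 = -104585 + I*√138/2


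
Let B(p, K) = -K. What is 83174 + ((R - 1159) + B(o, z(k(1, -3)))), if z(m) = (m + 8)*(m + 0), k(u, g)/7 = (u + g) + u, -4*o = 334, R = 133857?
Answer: 215879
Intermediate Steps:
o = -167/2 (o = -¼*334 = -167/2 ≈ -83.500)
k(u, g) = 7*g + 14*u (k(u, g) = 7*((u + g) + u) = 7*((g + u) + u) = 7*(g + 2*u) = 7*g + 14*u)
z(m) = m*(8 + m) (z(m) = (8 + m)*m = m*(8 + m))
83174 + ((R - 1159) + B(o, z(k(1, -3)))) = 83174 + ((133857 - 1159) - (7*(-3) + 14*1)*(8 + (7*(-3) + 14*1))) = 83174 + (132698 - (-21 + 14)*(8 + (-21 + 14))) = 83174 + (132698 - (-7)*(8 - 7)) = 83174 + (132698 - (-7)) = 83174 + (132698 - 1*(-7)) = 83174 + (132698 + 7) = 83174 + 132705 = 215879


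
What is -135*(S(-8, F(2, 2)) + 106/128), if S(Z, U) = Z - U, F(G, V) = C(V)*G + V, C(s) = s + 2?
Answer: 148365/64 ≈ 2318.2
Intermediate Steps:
C(s) = 2 + s
F(G, V) = V + G*(2 + V) (F(G, V) = (2 + V)*G + V = G*(2 + V) + V = V + G*(2 + V))
-135*(S(-8, F(2, 2)) + 106/128) = -135*((-8 - (2 + 2*(2 + 2))) + 106/128) = -135*((-8 - (2 + 2*4)) + 106*(1/128)) = -135*((-8 - (2 + 8)) + 53/64) = -135*((-8 - 1*10) + 53/64) = -135*((-8 - 10) + 53/64) = -135*(-18 + 53/64) = -135*(-1099/64) = 148365/64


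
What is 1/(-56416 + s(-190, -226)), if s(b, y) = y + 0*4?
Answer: -1/56642 ≈ -1.7655e-5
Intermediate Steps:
s(b, y) = y (s(b, y) = y + 0 = y)
1/(-56416 + s(-190, -226)) = 1/(-56416 - 226) = 1/(-56642) = -1/56642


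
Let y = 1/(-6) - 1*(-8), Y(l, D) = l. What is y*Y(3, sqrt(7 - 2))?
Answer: 47/2 ≈ 23.500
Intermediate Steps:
y = 47/6 (y = -1/6 + 8 = 47/6 ≈ 7.8333)
y*Y(3, sqrt(7 - 2)) = (47/6)*3 = 47/2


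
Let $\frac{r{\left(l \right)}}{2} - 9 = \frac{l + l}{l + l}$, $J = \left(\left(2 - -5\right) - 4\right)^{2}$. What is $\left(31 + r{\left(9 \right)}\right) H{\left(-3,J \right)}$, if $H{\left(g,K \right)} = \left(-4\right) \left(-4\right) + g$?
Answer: $663$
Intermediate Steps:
$J = 9$ ($J = \left(\left(2 + 5\right) - 4\right)^{2} = \left(7 - 4\right)^{2} = 3^{2} = 9$)
$H{\left(g,K \right)} = 16 + g$
$r{\left(l \right)} = 20$ ($r{\left(l \right)} = 18 + 2 \frac{l + l}{l + l} = 18 + 2 \frac{2 l}{2 l} = 18 + 2 \cdot 2 l \frac{1}{2 l} = 18 + 2 \cdot 1 = 18 + 2 = 20$)
$\left(31 + r{\left(9 \right)}\right) H{\left(-3,J \right)} = \left(31 + 20\right) \left(16 - 3\right) = 51 \cdot 13 = 663$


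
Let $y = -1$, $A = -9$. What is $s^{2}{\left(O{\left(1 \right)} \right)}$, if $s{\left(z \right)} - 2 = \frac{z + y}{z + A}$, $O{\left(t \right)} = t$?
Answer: $4$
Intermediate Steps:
$s{\left(z \right)} = 2 + \frac{-1 + z}{-9 + z}$ ($s{\left(z \right)} = 2 + \frac{z - 1}{z - 9} = 2 + \frac{-1 + z}{-9 + z}$)
$s^{2}{\left(O{\left(1 \right)} \right)} = \left(\frac{-19 + 3 \cdot 1}{-9 + 1}\right)^{2} = \left(\frac{-19 + 3}{-8}\right)^{2} = \left(\left(- \frac{1}{8}\right) \left(-16\right)\right)^{2} = 2^{2} = 4$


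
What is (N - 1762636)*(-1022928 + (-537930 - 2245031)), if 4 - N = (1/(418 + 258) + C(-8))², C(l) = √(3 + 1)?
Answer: 3065576421043436049/456976 ≈ 6.7084e+12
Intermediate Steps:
C(l) = 2 (C(l) = √4 = 2)
N = -2705/456976 (N = 4 - (1/(418 + 258) + 2)² = 4 - (1/676 + 2)² = 4 - (1353/676)² = 4 - 1*1830609/456976 = 4 - 1830609/456976 = -2705/456976 ≈ -0.0059193)
(N - 1762636)*(-1022928 + (-537930 - 2245031)) = (-2705/456976 - 1762636)*(-1022928 + (-537930 - 2245031)) = -805482351441*(-1022928 - 2782961)/456976 = -805482351441/456976*(-3805889) = 3065576421043436049/456976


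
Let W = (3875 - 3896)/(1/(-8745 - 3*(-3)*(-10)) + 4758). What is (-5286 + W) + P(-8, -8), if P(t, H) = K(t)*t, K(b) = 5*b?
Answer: -208755574949/42036929 ≈ -4966.0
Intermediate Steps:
P(t, H) = 5*t**2 (P(t, H) = (5*t)*t = 5*t**2)
W = -185535/42036929 (W = -21/(1/(-8745 + 9*(-10)) + 4758) = -21/(1/(-8745 - 90) + 4758) = -21/(1/(-8835) + 4758) = -21/(-1/8835 + 4758) = -21/42036929/8835 = -21*8835/42036929 = -185535/42036929 ≈ -0.0044136)
(-5286 + W) + P(-8, -8) = (-5286 - 185535/42036929) + 5*(-8)**2 = -222207392229/42036929 + 5*64 = -222207392229/42036929 + 320 = -208755574949/42036929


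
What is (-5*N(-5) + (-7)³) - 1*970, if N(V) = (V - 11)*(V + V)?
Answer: -2113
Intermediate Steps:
N(V) = 2*V*(-11 + V) (N(V) = (-11 + V)*(2*V) = 2*V*(-11 + V))
(-5*N(-5) + (-7)³) - 1*970 = (-10*(-5)*(-11 - 5) + (-7)³) - 1*970 = (-10*(-5)*(-16) - 343) - 970 = (-5*160 - 343) - 970 = (-800 - 343) - 970 = -1143 - 970 = -2113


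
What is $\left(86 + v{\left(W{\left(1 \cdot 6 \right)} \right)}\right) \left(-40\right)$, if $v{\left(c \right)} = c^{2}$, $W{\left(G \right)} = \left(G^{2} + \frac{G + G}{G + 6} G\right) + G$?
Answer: $-95600$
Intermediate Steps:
$W{\left(G \right)} = G + G^{2} + \frac{2 G^{2}}{6 + G}$ ($W{\left(G \right)} = \left(G^{2} + \frac{2 G}{6 + G} G\right) + G = \left(G^{2} + \frac{2 G^{2}}{6 + G}\right) + G = G + G^{2} + \frac{2 G^{2}}{6 + G}$)
$\left(86 + v{\left(W{\left(1 \cdot 6 \right)} \right)}\right) \left(-40\right) = \left(86 + \left(\frac{1 \cdot 6 \left(6 + \left(1 \cdot 6\right)^{2} + 9 \cdot 1 \cdot 6\right)}{6 + 1 \cdot 6}\right)^{2}\right) \left(-40\right) = \left(86 + \left(\frac{6 \left(6 + 6^{2} + 9 \cdot 6\right)}{6 + 6}\right)^{2}\right) \left(-40\right) = \left(86 + \left(\frac{6 \left(6 + 36 + 54\right)}{12}\right)^{2}\right) \left(-40\right) = \left(86 + \left(6 \cdot \frac{1}{12} \cdot 96\right)^{2}\right) \left(-40\right) = \left(86 + 48^{2}\right) \left(-40\right) = \left(86 + 2304\right) \left(-40\right) = 2390 \left(-40\right) = -95600$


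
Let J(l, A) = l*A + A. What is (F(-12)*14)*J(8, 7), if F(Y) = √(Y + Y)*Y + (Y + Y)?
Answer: -21168 - 21168*I*√6 ≈ -21168.0 - 51851.0*I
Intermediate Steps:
F(Y) = 2*Y + √2*Y^(3/2) (F(Y) = √(2*Y)*Y + 2*Y = (√2*√Y)*Y + 2*Y = √2*Y^(3/2) + 2*Y = 2*Y + √2*Y^(3/2))
J(l, A) = A + A*l (J(l, A) = A*l + A = A + A*l)
(F(-12)*14)*J(8, 7) = ((2*(-12) + √2*(-12)^(3/2))*14)*(7*(1 + 8)) = ((-24 + √2*(-24*I*√3))*14)*(7*9) = ((-24 - 24*I*√6)*14)*63 = (-336 - 336*I*√6)*63 = -21168 - 21168*I*√6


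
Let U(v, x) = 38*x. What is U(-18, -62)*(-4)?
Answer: 9424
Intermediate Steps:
U(-18, -62)*(-4) = (38*(-62))*(-4) = -2356*(-4) = 9424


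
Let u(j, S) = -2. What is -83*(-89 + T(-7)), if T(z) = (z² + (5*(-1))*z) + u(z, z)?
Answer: 581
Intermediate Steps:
T(z) = -2 + z² - 5*z (T(z) = (z² + (5*(-1))*z) - 2 = (z² - 5*z) - 2 = -2 + z² - 5*z)
-83*(-89 + T(-7)) = -83*(-89 + (-2 + (-7)² - 5*(-7))) = -83*(-89 + (-2 + 49 + 35)) = -83*(-89 + 82) = -83*(-7) = 581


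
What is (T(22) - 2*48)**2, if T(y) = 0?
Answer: 9216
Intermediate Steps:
(T(22) - 2*48)**2 = (0 - 2*48)**2 = (0 - 96)**2 = (-96)**2 = 9216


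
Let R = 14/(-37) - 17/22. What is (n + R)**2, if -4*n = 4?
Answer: 3066001/662596 ≈ 4.6273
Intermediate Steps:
n = -1 (n = -1/4*4 = -1)
R = -937/814 (R = 14*(-1/37) - 17*1/22 = -14/37 - 17/22 = -937/814 ≈ -1.1511)
(n + R)**2 = (-1 - 937/814)**2 = (-1751/814)**2 = 3066001/662596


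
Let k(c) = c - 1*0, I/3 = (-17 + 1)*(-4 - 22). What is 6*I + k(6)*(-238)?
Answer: 6060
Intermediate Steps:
I = 1248 (I = 3*((-17 + 1)*(-4 - 22)) = 3*(-16*(-26)) = 3*416 = 1248)
k(c) = c (k(c) = c + 0 = c)
6*I + k(6)*(-238) = 6*1248 + 6*(-238) = 7488 - 1428 = 6060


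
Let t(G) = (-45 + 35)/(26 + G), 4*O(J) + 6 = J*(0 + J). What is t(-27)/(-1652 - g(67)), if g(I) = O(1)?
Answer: -40/6603 ≈ -0.0060579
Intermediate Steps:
O(J) = -3/2 + J²/4 (O(J) = -3/2 + (J*(0 + J))/4 = -3/2 + (J*J)/4 = -3/2 + J²/4)
g(I) = -5/4 (g(I) = -3/2 + (¼)*1² = -3/2 + (¼)*1 = -3/2 + ¼ = -5/4)
t(G) = -10/(26 + G)
t(-27)/(-1652 - g(67)) = (-10/(26 - 27))/(-1652 - 1*(-5/4)) = (-10/(-1))/(-1652 + 5/4) = (-10*(-1))/(-6603/4) = 10*(-4/6603) = -40/6603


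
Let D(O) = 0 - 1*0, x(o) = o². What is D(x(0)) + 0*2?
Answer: 0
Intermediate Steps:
D(O) = 0 (D(O) = 0 + 0 = 0)
D(x(0)) + 0*2 = 0 + 0*2 = 0 + 0 = 0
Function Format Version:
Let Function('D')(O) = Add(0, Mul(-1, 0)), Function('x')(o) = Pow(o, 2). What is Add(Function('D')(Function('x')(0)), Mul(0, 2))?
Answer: 0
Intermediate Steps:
Function('D')(O) = 0 (Function('D')(O) = Add(0, 0) = 0)
Add(Function('D')(Function('x')(0)), Mul(0, 2)) = Add(0, Mul(0, 2)) = Add(0, 0) = 0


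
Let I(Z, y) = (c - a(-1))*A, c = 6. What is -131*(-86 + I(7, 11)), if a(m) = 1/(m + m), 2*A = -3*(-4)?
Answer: 6157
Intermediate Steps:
A = 6 (A = (-3*(-4))/2 = (1/2)*12 = 6)
a(m) = 1/(2*m)
I(Z, y) = 39 (I(Z, y) = (6 - 1/(2*(-1)))*6 = (6 - (-1)/2)*6 = (6 - 1*(-1/2))*6 = (6 + 1/2)*6 = (13/2)*6 = 39)
-131*(-86 + I(7, 11)) = -131*(-86 + 39) = -131*(-47) = 6157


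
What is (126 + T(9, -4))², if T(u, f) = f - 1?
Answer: 14641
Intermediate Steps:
T(u, f) = -1 + f
(126 + T(9, -4))² = (126 + (-1 - 4))² = (126 - 5)² = 121² = 14641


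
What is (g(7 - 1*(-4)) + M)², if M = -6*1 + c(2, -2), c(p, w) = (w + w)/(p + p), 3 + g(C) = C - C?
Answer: 100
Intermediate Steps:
g(C) = -3 (g(C) = -3 + (C - C) = -3 + 0 = -3)
c(p, w) = w/p (c(p, w) = (2*w)/((2*p)) = (2*w)*(1/(2*p)) = w/p)
M = -7 (M = -6*1 - 2/2 = -6 - 2*½ = -6 - 1 = -7)
(g(7 - 1*(-4)) + M)² = (-3 - 7)² = (-10)² = 100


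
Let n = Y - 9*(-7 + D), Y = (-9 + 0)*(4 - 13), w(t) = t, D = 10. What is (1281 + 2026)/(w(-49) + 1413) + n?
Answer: 76963/1364 ≈ 56.424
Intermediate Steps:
Y = 81 (Y = -9*(-9) = 81)
n = 54 (n = 81 - 9*(-7 + 10) = 81 - 9*3 = 81 - 27 = 54)
(1281 + 2026)/(w(-49) + 1413) + n = (1281 + 2026)/(-49 + 1413) + 54 = 3307/1364 + 54 = 76963/1364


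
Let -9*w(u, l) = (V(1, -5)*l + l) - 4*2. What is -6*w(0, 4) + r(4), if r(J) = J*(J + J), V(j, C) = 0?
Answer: 88/3 ≈ 29.333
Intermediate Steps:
r(J) = 2*J² (r(J) = J*(2*J) = 2*J²)
w(u, l) = 8/9 - l/9 (w(u, l) = -((0*l + l) - 4*2)/9 = -((0 + l) - 8)/9 = -(l - 8)/9 = -(-8 + l)/9 = 8/9 - l/9)
-6*w(0, 4) + r(4) = -6*(8/9 - ⅑*4) + 2*4² = -6*(8/9 - 4/9) + 2*16 = -6*4/9 + 32 = -8/3 + 32 = 88/3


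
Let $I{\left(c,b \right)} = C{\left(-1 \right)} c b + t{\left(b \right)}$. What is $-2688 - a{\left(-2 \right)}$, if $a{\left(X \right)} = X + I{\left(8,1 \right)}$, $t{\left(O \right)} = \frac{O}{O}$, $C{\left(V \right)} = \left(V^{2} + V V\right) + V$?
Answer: $-2695$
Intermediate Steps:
$C{\left(V \right)} = V + 2 V^{2}$ ($C{\left(V \right)} = \left(V^{2} + V^{2}\right) + V = 2 V^{2} + V = V + 2 V^{2}$)
$t{\left(O \right)} = 1$
$I{\left(c,b \right)} = 1 + b c$ ($I{\left(c,b \right)} = - (1 + 2 \left(-1\right)) c b + 1 = - (1 - 2) c b + 1 = \left(-1\right) \left(-1\right) c b + 1 = 1 c b + 1 = c b + 1 = b c + 1 = 1 + b c$)
$a{\left(X \right)} = 9 + X$ ($a{\left(X \right)} = X + \left(1 + 1 \cdot 8\right) = X + \left(1 + 8\right) = X + 9 = 9 + X$)
$-2688 - a{\left(-2 \right)} = -2688 - \left(9 - 2\right) = -2688 - 7 = -2695$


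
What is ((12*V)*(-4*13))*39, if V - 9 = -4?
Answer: -121680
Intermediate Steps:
V = 5 (V = 9 - 4 = 5)
((12*V)*(-4*13))*39 = ((12*5)*(-4*13))*39 = (60*(-52))*39 = -3120*39 = -121680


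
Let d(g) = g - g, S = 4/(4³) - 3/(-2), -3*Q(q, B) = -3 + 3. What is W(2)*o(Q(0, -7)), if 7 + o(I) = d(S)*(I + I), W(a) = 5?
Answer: -35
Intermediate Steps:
Q(q, B) = 0 (Q(q, B) = -(-3 + 3)/3 = -⅓*0 = 0)
S = 25/16 (S = 4/64 - 3*(-½) = 4*(1/64) + 3/2 = 1/16 + 3/2 = 25/16 ≈ 1.5625)
d(g) = 0
o(I) = -7 (o(I) = -7 + 0*(I + I) = -7 + 0*(2*I) = -7 + 0 = -7)
W(2)*o(Q(0, -7)) = 5*(-7) = -35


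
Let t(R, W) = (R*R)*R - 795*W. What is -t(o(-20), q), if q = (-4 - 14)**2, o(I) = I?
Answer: 265580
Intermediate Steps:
q = 324 (q = (-18)**2 = 324)
t(R, W) = R**3 - 795*W (t(R, W) = R**2*R - 795*W = R**3 - 795*W)
-t(o(-20), q) = -((-20)**3 - 795*324) = -(-8000 - 257580) = -1*(-265580) = 265580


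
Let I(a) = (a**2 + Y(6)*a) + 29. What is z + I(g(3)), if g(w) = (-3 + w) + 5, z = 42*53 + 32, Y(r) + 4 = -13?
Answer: 2227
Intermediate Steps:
Y(r) = -17 (Y(r) = -4 - 13 = -17)
z = 2258 (z = 2226 + 32 = 2258)
g(w) = 2 + w
I(a) = 29 + a**2 - 17*a (I(a) = (a**2 - 17*a) + 29 = 29 + a**2 - 17*a)
z + I(g(3)) = 2258 + (29 + (2 + 3)**2 - 17*(2 + 3)) = 2258 + (29 + 5**2 - 17*5) = 2258 + (29 + 25 - 85) = 2258 - 31 = 2227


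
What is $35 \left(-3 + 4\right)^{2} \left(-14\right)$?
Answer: $-490$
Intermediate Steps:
$35 \left(-3 + 4\right)^{2} \left(-14\right) = 35 \cdot 1^{2} \left(-14\right) = 35 \cdot 1 \left(-14\right) = 35 \left(-14\right) = -490$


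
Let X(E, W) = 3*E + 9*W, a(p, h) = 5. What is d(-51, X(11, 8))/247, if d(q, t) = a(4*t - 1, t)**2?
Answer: 25/247 ≈ 0.10121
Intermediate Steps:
d(q, t) = 25 (d(q, t) = 5**2 = 25)
d(-51, X(11, 8))/247 = 25/247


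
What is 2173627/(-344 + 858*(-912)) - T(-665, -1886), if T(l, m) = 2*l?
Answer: 1039003573/782840 ≈ 1327.2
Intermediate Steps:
2173627/(-344 + 858*(-912)) - T(-665, -1886) = 2173627/(-344 + 858*(-912)) - 2*(-665) = 2173627/(-344 - 782496) - 1*(-1330) = 2173627/(-782840) + 1330 = 2173627*(-1/782840) + 1330 = -2173627/782840 + 1330 = 1039003573/782840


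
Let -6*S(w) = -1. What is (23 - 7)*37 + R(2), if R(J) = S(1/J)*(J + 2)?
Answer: 1778/3 ≈ 592.67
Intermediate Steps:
S(w) = ⅙ (S(w) = -⅙*(-1) = ⅙)
R(J) = ⅓ + J/6 (R(J) = (J + 2)/6 = (2 + J)/6 = ⅓ + J/6)
(23 - 7)*37 + R(2) = (23 - 7)*37 + (⅓ + (⅙)*2) = 16*37 + (⅓ + ⅓) = 592 + ⅔ = 1778/3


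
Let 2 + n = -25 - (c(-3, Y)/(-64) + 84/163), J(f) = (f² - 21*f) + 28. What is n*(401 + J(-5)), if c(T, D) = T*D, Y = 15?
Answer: -164555625/10432 ≈ -15774.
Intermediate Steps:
c(T, D) = D*T
J(f) = 28 + f² - 21*f
n = -294375/10432 (n = -2 + (-25 - ((15*(-3))/(-64) + 84/163)) = -2 + (-25 - (-45*(-1/64) + 84*(1/163))) = -2 + (-25 - (45/64 + 84/163)) = -2 + (-25 - 1*12711/10432) = -2 + (-25 - 12711/10432) = -2 - 273511/10432 = -294375/10432 ≈ -28.218)
n*(401 + J(-5)) = -294375*(401 + (28 + (-5)² - 21*(-5)))/10432 = -294375*(401 + (28 + 25 + 105))/10432 = -294375*(401 + 158)/10432 = -294375/10432*559 = -164555625/10432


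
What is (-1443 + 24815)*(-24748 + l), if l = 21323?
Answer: -80049100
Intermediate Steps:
(-1443 + 24815)*(-24748 + l) = (-1443 + 24815)*(-24748 + 21323) = 23372*(-3425) = -80049100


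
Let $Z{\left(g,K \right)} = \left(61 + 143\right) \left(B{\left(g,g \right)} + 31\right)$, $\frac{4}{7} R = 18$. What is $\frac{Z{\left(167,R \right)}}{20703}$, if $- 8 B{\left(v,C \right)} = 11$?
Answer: $\frac{4029}{13802} \approx 0.29191$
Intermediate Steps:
$R = \frac{63}{2}$ ($R = \frac{7}{4} \cdot 18 = \frac{63}{2} \approx 31.5$)
$B{\left(v,C \right)} = - \frac{11}{8}$ ($B{\left(v,C \right)} = \left(- \frac{1}{8}\right) 11 = - \frac{11}{8}$)
$Z{\left(g,K \right)} = \frac{12087}{2}$ ($Z{\left(g,K \right)} = \left(61 + 143\right) \left(- \frac{11}{8} + 31\right) = 204 \cdot \frac{237}{8} = \frac{12087}{2}$)
$\frac{Z{\left(167,R \right)}}{20703} = \frac{12087}{2 \cdot 20703} = \frac{12087}{2} \cdot \frac{1}{20703} = \frac{4029}{13802}$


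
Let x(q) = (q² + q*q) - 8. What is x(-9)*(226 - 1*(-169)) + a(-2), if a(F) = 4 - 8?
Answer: 60826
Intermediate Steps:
a(F) = -4
x(q) = -8 + 2*q² (x(q) = (q² + q²) - 8 = 2*q² - 8 = -8 + 2*q²)
x(-9)*(226 - 1*(-169)) + a(-2) = (-8 + 2*(-9)²)*(226 - 1*(-169)) - 4 = (-8 + 2*81)*(226 + 169) - 4 = (-8 + 162)*395 - 4 = 154*395 - 4 = 60830 - 4 = 60826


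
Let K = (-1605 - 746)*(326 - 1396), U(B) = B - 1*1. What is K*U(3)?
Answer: 5031140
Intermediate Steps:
U(B) = -1 + B (U(B) = B - 1 = -1 + B)
K = 2515570 (K = -2351*(-1070) = 2515570)
K*U(3) = 2515570*(-1 + 3) = 2515570*2 = 5031140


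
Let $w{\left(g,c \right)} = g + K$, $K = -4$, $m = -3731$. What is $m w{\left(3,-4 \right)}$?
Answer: $3731$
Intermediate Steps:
$w{\left(g,c \right)} = -4 + g$ ($w{\left(g,c \right)} = g - 4 = -4 + g$)
$m w{\left(3,-4 \right)} = - 3731 \left(-4 + 3\right) = \left(-3731\right) \left(-1\right) = 3731$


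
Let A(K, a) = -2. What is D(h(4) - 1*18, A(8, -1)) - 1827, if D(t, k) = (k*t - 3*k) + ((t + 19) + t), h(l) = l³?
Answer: -1802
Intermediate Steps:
D(t, k) = 19 - 3*k + 2*t + k*t (D(t, k) = (-3*k + k*t) + ((19 + t) + t) = (-3*k + k*t) + (19 + 2*t) = 19 - 3*k + 2*t + k*t)
D(h(4) - 1*18, A(8, -1)) - 1827 = (19 - 3*(-2) + 2*(4³ - 1*18) - 2*(4³ - 1*18)) - 1827 = (19 + 6 + 2*(64 - 18) - 2*(64 - 18)) - 1827 = (19 + 6 + 2*46 - 2*46) - 1827 = (19 + 6 + 92 - 92) - 1827 = 25 - 1827 = -1802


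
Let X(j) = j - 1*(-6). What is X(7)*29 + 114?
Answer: 491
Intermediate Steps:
X(j) = 6 + j (X(j) = j + 6 = 6 + j)
X(7)*29 + 114 = (6 + 7)*29 + 114 = 13*29 + 114 = 377 + 114 = 491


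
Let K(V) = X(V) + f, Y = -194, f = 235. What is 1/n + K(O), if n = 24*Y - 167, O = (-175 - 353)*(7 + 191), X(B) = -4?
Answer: 1114112/4823 ≈ 231.00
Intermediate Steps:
O = -104544 (O = -528*198 = -104544)
K(V) = 231 (K(V) = -4 + 235 = 231)
n = -4823 (n = 24*(-194) - 167 = -4656 - 167 = -4823)
1/n + K(O) = 1/(-4823) + 231 = -1/4823 + 231 = 1114112/4823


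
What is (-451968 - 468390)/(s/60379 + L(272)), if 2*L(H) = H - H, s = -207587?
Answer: 55570295682/207587 ≈ 2.6770e+5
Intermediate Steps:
L(H) = 0 (L(H) = (H - H)/2 = (½)*0 = 0)
(-451968 - 468390)/(s/60379 + L(272)) = (-451968 - 468390)/(-207587/60379 + 0) = -920358/(-207587*1/60379 + 0) = -920358/(-207587/60379 + 0) = -920358/(-207587/60379) = -920358*(-60379/207587) = 55570295682/207587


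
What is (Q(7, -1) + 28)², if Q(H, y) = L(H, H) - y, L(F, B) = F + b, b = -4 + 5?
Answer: 1369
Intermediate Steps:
b = 1
L(F, B) = 1 + F (L(F, B) = F + 1 = 1 + F)
Q(H, y) = 1 + H - y (Q(H, y) = (1 + H) - y = 1 + H - y)
(Q(7, -1) + 28)² = ((1 + 7 - 1*(-1)) + 28)² = ((1 + 7 + 1) + 28)² = (9 + 28)² = 37² = 1369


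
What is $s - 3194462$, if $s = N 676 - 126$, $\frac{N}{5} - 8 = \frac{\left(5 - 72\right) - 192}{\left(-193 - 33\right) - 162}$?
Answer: $- \frac{307033301}{97} \approx -3.1653 \cdot 10^{6}$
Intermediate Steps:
$N = \frac{16815}{388}$ ($N = 40 + 5 \frac{\left(5 - 72\right) - 192}{\left(-193 - 33\right) - 162} = 40 + 5 \frac{-67 - 192}{-226 - 162} = 40 + 5 \left(- \frac{259}{-388}\right) = 40 + 5 \left(\left(-259\right) \left(- \frac{1}{388}\right)\right) = 40 + 5 \cdot \frac{259}{388} = 40 + \frac{1295}{388} = \frac{16815}{388} \approx 43.338$)
$s = \frac{2829513}{97}$ ($s = \frac{16815}{388} \cdot 676 - 126 = \frac{2841735}{97} - 126 = \frac{2829513}{97} \approx 29170.0$)
$s - 3194462 = \frac{2829513}{97} - 3194462 = - \frac{307033301}{97}$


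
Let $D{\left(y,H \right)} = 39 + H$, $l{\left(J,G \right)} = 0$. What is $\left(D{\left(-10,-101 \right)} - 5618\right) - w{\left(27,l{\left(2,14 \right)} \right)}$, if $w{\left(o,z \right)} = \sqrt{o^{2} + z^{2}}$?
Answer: $-5707$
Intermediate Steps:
$\left(D{\left(-10,-101 \right)} - 5618\right) - w{\left(27,l{\left(2,14 \right)} \right)} = \left(\left(39 - 101\right) - 5618\right) - \sqrt{27^{2} + 0^{2}} = \left(-62 - 5618\right) - \sqrt{729 + 0} = -5680 - \sqrt{729} = -5680 - 27 = -5707$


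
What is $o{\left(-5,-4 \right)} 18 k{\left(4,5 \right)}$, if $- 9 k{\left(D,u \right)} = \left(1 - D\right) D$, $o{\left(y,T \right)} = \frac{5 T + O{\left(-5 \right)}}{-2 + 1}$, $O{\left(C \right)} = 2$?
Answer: $432$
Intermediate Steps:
$o{\left(y,T \right)} = -2 - 5 T$ ($o{\left(y,T \right)} = \frac{5 T + 2}{-2 + 1} = \frac{2 + 5 T}{-1} = \left(2 + 5 T\right) \left(-1\right) = -2 - 5 T$)
$k{\left(D,u \right)} = - \frac{D \left(1 - D\right)}{9}$ ($k{\left(D,u \right)} = - \frac{\left(1 - D\right) D}{9} = - \frac{D \left(1 - D\right)}{9}$)
$o{\left(-5,-4 \right)} 18 k{\left(4,5 \right)} = \left(-2 - -20\right) 18 \cdot \frac{1}{9} \cdot 4 \left(-1 + 4\right) = \left(-2 + 20\right) 18 \cdot \frac{1}{9} \cdot 4 \cdot 3 = 18 \cdot 18 \cdot \frac{4}{3} = 324 \cdot \frac{4}{3} = 432$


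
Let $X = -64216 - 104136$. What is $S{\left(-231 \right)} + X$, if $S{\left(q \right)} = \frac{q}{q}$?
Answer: $-168351$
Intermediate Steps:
$X = -168352$ ($X = -64216 - 104136 = -168352$)
$S{\left(q \right)} = 1$
$S{\left(-231 \right)} + X = 1 - 168352 = -168351$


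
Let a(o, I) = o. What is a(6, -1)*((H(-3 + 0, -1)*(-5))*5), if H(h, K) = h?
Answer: 450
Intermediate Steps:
a(6, -1)*((H(-3 + 0, -1)*(-5))*5) = 6*(((-3 + 0)*(-5))*5) = 6*(-3*(-5)*5) = 6*(15*5) = 6*75 = 450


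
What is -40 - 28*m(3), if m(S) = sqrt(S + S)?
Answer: -40 - 28*sqrt(6) ≈ -108.59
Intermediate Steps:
m(S) = sqrt(2)*sqrt(S) (m(S) = sqrt(2*S) = sqrt(2)*sqrt(S))
-40 - 28*m(3) = -40 - 28*sqrt(2)*sqrt(3) = -40 - 28*sqrt(6)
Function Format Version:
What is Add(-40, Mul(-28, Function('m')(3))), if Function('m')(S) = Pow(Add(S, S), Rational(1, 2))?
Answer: Add(-40, Mul(-28, Pow(6, Rational(1, 2)))) ≈ -108.59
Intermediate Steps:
Function('m')(S) = Mul(Pow(2, Rational(1, 2)), Pow(S, Rational(1, 2))) (Function('m')(S) = Pow(Mul(2, S), Rational(1, 2)) = Mul(Pow(2, Rational(1, 2)), Pow(S, Rational(1, 2))))
Add(-40, Mul(-28, Function('m')(3))) = Add(-40, Mul(-28, Mul(Pow(2, Rational(1, 2)), Pow(3, Rational(1, 2))))) = Add(-40, Mul(-28, Pow(6, Rational(1, 2))))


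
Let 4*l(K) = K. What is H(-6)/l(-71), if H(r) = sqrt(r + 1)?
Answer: -4*I*sqrt(5)/71 ≈ -0.12598*I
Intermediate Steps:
H(r) = sqrt(1 + r)
l(K) = K/4
H(-6)/l(-71) = sqrt(1 - 6)/(((1/4)*(-71))) = sqrt(-5)/(-71/4) = (I*sqrt(5))*(-4/71) = -4*I*sqrt(5)/71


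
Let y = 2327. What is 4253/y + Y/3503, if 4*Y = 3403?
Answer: 67511817/32605924 ≈ 2.0705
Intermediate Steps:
Y = 3403/4 (Y = (¼)*3403 = 3403/4 ≈ 850.75)
4253/y + Y/3503 = 4253/2327 + (3403/4)/3503 = 4253*(1/2327) + (3403/4)*(1/3503) = 4253/2327 + 3403/14012 = 67511817/32605924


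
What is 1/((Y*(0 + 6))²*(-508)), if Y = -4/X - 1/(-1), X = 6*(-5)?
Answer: -25/587248 ≈ -4.2571e-5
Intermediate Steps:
X = -30
Y = 17/15 (Y = -4/(-30) - 1/(-1) = -4*(-1/30) - 1*(-1) = 2/15 + 1 = 17/15 ≈ 1.1333)
1/((Y*(0 + 6))²*(-508)) = 1/((17*(0 + 6)/15)²*(-508)) = 1/(((17/15)*6)²*(-508)) = 1/((34/5)²*(-508)) = 1/((1156/25)*(-508)) = 1/(-587248/25) = -25/587248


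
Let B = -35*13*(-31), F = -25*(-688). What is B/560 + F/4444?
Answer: 516533/17776 ≈ 29.058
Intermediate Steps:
F = 17200
B = 14105 (B = -455*(-31) = 14105)
B/560 + F/4444 = 14105/560 + 17200/4444 = 14105*(1/560) + 17200*(1/4444) = 403/16 + 4300/1111 = 516533/17776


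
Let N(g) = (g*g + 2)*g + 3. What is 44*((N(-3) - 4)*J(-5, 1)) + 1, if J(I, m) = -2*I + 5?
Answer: -22439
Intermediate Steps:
N(g) = 3 + g*(2 + g²) (N(g) = (g² + 2)*g + 3 = (2 + g²)*g + 3 = g*(2 + g²) + 3 = 3 + g*(2 + g²))
J(I, m) = 5 - 2*I
44*((N(-3) - 4)*J(-5, 1)) + 1 = 44*(((3 + (-3)³ + 2*(-3)) - 4)*(5 - 2*(-5))) + 1 = 44*(((3 - 27 - 6) - 4)*(5 + 10)) + 1 = 44*((-30 - 4)*15) + 1 = 44*(-34*15) + 1 = 44*(-510) + 1 = -22440 + 1 = -22439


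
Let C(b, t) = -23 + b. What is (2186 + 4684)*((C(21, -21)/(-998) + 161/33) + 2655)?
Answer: 100302588530/5489 ≈ 1.8273e+7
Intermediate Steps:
(2186 + 4684)*((C(21, -21)/(-998) + 161/33) + 2655) = (2186 + 4684)*(((-23 + 21)/(-998) + 161/33) + 2655) = 6870*((-2*(-1/998) + 161*(1/33)) + 2655) = 6870*((1/499 + 161/33) + 2655) = 6870*(80372/16467 + 2655) = 6870*(43800257/16467) = 100302588530/5489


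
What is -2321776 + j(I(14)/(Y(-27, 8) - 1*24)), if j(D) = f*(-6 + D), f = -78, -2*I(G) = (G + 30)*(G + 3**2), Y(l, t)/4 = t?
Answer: -4632749/2 ≈ -2.3164e+6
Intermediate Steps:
Y(l, t) = 4*t
I(G) = -(9 + G)*(30 + G)/2 (I(G) = -(G + 30)*(G + 3**2)/2 = -(30 + G)*(G + 9)/2 = -(30 + G)*(9 + G)/2 = -(9 + G)*(30 + G)/2)
j(D) = 468 - 78*D (j(D) = -78*(-6 + D) = 468 - 78*D)
-2321776 + j(I(14)/(Y(-27, 8) - 1*24)) = -2321776 + (468 - 78*(-135 - 39/2*14 - 1/2*14**2)/(4*8 - 1*24)) = -2321776 + (468 - 78*(-135 - 273 - 1/2*196)/(32 - 24)) = -2321776 + (468 - 78*(-135 - 273 - 98)/8) = -2321776 + (468 - (-39468)/8) = -2321776 + (468 - 78*(-253/4)) = -2321776 + (468 + 9867/2) = -2321776 + 10803/2 = -4632749/2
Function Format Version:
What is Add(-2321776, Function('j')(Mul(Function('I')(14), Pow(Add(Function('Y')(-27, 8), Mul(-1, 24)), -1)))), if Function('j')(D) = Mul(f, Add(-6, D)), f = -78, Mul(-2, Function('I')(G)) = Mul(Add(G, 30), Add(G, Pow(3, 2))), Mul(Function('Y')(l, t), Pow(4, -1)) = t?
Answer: Rational(-4632749, 2) ≈ -2.3164e+6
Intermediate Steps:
Function('Y')(l, t) = Mul(4, t)
Function('I')(G) = Mul(Rational(-1, 2), Add(9, G), Add(30, G)) (Function('I')(G) = Mul(Rational(-1, 2), Mul(Add(G, 30), Add(G, Pow(3, 2)))) = Mul(Rational(-1, 2), Mul(Add(30, G), Add(G, 9))) = Mul(Rational(-1, 2), Mul(Add(30, G), Add(9, G))) = Mul(Rational(-1, 2), Mul(Add(9, G), Add(30, G))) = Mul(Rational(-1, 2), Add(9, G), Add(30, G)))
Function('j')(D) = Add(468, Mul(-78, D)) (Function('j')(D) = Mul(-78, Add(-6, D)) = Add(468, Mul(-78, D)))
Add(-2321776, Function('j')(Mul(Function('I')(14), Pow(Add(Function('Y')(-27, 8), Mul(-1, 24)), -1)))) = Add(-2321776, Add(468, Mul(-78, Mul(Add(-135, Mul(Rational(-39, 2), 14), Mul(Rational(-1, 2), Pow(14, 2))), Pow(Add(Mul(4, 8), Mul(-1, 24)), -1))))) = Add(-2321776, Add(468, Mul(-78, Mul(Add(-135, -273, Mul(Rational(-1, 2), 196)), Pow(Add(32, -24), -1))))) = Add(-2321776, Add(468, Mul(-78, Mul(Add(-135, -273, -98), Pow(8, -1))))) = Add(-2321776, Add(468, Mul(-78, Mul(-506, Rational(1, 8))))) = Add(-2321776, Add(468, Mul(-78, Rational(-253, 4)))) = Add(-2321776, Add(468, Rational(9867, 2))) = Add(-2321776, Rational(10803, 2)) = Rational(-4632749, 2)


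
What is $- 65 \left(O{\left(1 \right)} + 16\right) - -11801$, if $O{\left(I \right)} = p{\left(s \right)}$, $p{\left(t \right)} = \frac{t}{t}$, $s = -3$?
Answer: $10696$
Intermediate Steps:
$p{\left(t \right)} = 1$
$O{\left(I \right)} = 1$
$- 65 \left(O{\left(1 \right)} + 16\right) - -11801 = - 65 \left(1 + 16\right) - -11801 = \left(-65\right) 17 + 11801 = -1105 + 11801 = 10696$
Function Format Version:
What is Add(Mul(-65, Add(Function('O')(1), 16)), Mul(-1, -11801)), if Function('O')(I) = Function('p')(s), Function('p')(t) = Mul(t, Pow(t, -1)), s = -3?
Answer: 10696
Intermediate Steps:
Function('p')(t) = 1
Function('O')(I) = 1
Add(Mul(-65, Add(Function('O')(1), 16)), Mul(-1, -11801)) = Add(Mul(-65, Add(1, 16)), Mul(-1, -11801)) = Add(Mul(-65, 17), 11801) = Add(-1105, 11801) = 10696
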